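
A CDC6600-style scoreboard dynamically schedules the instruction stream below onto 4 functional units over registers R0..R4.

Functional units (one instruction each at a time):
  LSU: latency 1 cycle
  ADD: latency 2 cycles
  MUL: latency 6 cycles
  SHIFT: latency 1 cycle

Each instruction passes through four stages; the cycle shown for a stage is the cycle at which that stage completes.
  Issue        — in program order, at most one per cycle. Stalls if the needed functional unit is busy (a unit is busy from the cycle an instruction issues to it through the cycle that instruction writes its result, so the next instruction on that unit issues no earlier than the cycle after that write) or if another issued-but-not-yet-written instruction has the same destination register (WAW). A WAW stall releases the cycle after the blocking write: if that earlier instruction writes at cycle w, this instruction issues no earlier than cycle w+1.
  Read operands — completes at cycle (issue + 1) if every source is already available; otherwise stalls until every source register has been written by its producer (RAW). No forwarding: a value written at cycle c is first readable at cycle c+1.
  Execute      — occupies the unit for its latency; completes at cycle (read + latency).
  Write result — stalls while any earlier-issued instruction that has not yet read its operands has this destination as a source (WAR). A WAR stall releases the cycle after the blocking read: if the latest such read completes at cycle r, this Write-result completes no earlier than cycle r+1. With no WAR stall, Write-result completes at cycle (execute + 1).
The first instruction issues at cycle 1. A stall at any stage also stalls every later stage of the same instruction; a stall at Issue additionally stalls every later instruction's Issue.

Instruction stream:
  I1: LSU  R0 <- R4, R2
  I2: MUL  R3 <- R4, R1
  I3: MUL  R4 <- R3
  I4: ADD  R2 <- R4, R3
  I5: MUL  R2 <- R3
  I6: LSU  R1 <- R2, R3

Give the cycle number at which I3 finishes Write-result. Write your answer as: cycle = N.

  I1 | 1 | 2 | 3 | 4
  I2 | 2 | 3 | 9 | 10
  I3 | 11 | 12 | 18 | 19   struct: MUL busy until I2 writes@10
  I4 | 12 | 20 | 22 | 23   RAW R4: wait I3 write@19
  I5 | 24 | 25 | 31 | 32   WAW R2: wait I4 write@23
  I6 | 25 | 33 | 34 | 35   RAW R2: wait I5 write@32

cycle = 19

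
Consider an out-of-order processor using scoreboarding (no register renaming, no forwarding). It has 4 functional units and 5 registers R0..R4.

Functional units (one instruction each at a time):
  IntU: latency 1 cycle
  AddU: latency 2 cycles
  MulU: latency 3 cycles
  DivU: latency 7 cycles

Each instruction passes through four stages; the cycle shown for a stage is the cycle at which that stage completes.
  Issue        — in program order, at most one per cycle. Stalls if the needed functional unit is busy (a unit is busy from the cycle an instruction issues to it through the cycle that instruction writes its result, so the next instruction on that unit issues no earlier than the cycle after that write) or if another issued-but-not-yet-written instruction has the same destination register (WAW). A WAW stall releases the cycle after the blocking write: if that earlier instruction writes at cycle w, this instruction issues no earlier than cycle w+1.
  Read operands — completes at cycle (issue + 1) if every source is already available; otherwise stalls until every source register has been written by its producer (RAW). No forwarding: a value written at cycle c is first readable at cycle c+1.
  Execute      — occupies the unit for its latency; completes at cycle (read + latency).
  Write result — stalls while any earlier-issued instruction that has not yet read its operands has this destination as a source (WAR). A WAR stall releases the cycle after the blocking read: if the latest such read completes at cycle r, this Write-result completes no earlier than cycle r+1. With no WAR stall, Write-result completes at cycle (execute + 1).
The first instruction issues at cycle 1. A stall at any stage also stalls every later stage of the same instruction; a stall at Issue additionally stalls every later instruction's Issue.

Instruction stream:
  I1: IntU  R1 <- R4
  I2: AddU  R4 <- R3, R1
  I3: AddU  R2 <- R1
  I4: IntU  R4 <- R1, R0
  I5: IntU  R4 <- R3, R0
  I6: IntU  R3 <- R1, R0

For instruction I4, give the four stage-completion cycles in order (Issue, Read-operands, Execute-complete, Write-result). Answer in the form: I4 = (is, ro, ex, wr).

I4 = (10, 11, 12, 13)

[1] I1 dispatched to IntU
[2] I1 operands ready; I2 dispatched to AddU
[3] I1 complete
[4] R1←I1
[5] I2 operands ready
[7] I2 complete
[8] R4←I2
[9] I3 dispatched to AddU
[10] I3 operands ready; I4 dispatched to IntU
[11] I4 operands ready
[12] I3 complete; I4 complete
[13] R2←I3; R4←I4
[14] I5 dispatched to IntU
[15] I5 operands ready
[16] I5 complete
[17] R4←I5
[18] I6 dispatched to IntU
[19] I6 operands ready
[20] I6 complete
[21] R3←I6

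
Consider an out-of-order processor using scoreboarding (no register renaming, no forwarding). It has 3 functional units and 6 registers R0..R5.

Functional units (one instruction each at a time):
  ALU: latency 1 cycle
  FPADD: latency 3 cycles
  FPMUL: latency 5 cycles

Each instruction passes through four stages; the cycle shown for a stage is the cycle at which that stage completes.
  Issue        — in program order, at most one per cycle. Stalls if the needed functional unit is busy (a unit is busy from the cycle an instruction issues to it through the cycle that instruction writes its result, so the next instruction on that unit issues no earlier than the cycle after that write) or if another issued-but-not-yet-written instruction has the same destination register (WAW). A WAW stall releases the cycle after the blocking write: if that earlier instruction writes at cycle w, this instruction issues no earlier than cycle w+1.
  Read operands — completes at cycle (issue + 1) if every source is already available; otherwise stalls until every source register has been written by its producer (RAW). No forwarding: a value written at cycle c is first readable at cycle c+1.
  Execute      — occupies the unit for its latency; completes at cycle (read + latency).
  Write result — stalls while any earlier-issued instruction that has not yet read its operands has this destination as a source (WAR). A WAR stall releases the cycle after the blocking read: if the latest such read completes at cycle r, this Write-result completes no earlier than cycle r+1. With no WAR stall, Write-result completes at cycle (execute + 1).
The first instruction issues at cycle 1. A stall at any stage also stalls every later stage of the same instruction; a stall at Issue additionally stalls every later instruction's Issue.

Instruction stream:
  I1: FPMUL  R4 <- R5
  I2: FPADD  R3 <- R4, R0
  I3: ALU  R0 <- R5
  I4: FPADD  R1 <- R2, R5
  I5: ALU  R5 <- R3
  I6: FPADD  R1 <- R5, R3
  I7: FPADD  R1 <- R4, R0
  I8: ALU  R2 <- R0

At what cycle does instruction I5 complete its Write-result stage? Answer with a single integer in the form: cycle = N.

I1: IS=1 RO=2 EX=7 WR=8
I2: IS=2 RO=9 EX=12 WR=13  [RAW R4: wait I1 write@8]
I3: IS=3 RO=4 EX=5 WR=10  [WAR R0: wait I2 read@9]
I4: IS=14 RO=15 EX=18 WR=19  [struct: FPADD busy until I2 writes@13]
I5: IS=15 RO=16 EX=17 WR=18
I6: IS=20 RO=21 EX=24 WR=25  [struct: FPADD busy until I4 writes@19]
I7: IS=26 RO=27 EX=30 WR=31  [struct: FPADD busy until I6 writes@25]
I8: IS=27 RO=28 EX=29 WR=30

cycle = 18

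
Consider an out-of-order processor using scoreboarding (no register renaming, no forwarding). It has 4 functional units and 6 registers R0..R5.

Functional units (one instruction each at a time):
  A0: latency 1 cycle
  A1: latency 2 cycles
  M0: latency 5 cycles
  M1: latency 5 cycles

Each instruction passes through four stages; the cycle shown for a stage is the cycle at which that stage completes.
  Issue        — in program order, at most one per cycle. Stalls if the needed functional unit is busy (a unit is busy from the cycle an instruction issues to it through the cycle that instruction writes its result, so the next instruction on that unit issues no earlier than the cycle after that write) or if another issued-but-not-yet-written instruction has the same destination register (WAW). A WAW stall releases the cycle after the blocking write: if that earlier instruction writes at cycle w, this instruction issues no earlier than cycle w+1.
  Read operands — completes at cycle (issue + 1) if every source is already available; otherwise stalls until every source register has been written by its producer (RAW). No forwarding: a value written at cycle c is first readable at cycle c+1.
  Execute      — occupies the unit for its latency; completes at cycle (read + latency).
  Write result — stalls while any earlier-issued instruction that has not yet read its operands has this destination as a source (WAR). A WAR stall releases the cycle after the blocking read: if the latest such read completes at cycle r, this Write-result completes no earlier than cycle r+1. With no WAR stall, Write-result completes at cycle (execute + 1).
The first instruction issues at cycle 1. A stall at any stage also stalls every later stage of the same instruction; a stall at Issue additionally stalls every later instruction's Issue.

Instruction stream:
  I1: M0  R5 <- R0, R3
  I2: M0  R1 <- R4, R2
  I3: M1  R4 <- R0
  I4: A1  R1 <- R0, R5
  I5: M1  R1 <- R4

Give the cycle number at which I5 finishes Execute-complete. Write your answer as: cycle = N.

cycle = 28

cycle 1: issue I1 (M0)
cycle 2: I1 read-ops
cycle 7: I1 finished on M0
cycle 8: I1→R5
cycle 9: issue I2 (M0)
cycle 10: I2 read-ops; issue I3 (M1)
cycle 11: I3 read-ops
cycle 15: I2 finished on M0
cycle 16: I2→R1; I3 finished on M1
cycle 17: I3→R4; issue I4 (A1)
cycle 18: I4 read-ops
cycle 20: I4 finished on A1
cycle 21: I4→R1
cycle 22: issue I5 (M1)
cycle 23: I5 read-ops
cycle 28: I5 finished on M1
cycle 29: I5→R1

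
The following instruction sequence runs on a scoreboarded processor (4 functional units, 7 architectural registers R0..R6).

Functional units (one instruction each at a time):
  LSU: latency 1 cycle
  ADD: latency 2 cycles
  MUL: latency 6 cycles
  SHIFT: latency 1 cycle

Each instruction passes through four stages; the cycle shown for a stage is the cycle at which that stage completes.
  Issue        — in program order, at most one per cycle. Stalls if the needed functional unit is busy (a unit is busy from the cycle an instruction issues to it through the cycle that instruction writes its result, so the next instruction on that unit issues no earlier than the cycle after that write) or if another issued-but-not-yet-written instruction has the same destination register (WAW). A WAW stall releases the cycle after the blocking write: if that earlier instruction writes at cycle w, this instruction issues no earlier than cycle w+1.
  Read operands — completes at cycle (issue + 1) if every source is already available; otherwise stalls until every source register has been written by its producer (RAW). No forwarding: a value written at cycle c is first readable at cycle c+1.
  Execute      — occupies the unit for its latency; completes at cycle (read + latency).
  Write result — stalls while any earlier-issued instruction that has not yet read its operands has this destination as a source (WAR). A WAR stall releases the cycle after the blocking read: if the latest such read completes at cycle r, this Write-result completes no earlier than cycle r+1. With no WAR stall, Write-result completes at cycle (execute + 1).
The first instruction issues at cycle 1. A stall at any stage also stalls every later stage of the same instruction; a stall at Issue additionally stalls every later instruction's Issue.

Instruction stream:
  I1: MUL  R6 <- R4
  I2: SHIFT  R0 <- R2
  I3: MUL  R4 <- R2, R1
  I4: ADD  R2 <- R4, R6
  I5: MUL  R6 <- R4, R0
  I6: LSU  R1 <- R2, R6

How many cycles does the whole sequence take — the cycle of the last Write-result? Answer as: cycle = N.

I1 -> (1, 2, 8, 9)
I2 -> (2, 3, 4, 5)
I3 -> (10, 11, 17, 18)  // struct: MUL busy until I1 writes@9
I4 -> (11, 19, 21, 22)  // RAW R4: wait I3 write@18
I5 -> (19, 20, 26, 27)  // struct: MUL busy until I3 writes@18
I6 -> (20, 28, 29, 30)  // RAW R6: wait I5 write@27

cycle = 30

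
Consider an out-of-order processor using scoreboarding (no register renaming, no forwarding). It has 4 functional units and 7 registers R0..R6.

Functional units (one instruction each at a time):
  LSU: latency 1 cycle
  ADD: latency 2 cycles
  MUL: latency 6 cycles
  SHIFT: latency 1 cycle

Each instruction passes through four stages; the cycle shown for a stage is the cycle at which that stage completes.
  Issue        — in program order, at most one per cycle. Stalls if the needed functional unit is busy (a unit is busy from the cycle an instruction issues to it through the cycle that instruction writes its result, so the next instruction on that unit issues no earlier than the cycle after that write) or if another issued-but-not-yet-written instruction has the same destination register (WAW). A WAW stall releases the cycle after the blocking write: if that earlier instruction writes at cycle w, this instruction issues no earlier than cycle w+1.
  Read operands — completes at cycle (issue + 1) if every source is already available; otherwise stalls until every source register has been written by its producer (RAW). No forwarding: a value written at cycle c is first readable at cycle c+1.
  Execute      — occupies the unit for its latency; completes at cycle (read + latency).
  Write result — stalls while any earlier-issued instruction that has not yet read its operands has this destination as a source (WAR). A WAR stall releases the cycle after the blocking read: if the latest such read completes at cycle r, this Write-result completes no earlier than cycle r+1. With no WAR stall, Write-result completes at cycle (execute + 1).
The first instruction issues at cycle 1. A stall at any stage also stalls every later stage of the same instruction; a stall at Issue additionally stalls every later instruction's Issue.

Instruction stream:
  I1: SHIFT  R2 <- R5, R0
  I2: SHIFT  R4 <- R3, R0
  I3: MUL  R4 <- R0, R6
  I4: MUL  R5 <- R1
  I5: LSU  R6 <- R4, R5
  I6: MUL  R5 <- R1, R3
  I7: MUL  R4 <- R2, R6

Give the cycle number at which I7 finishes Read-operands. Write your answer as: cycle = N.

cycle = 37

  I1 | 1 | 2 | 3 | 4
  I2 | 5 | 6 | 7 | 8   struct: SHIFT busy until I1 writes@4
  I3 | 9 | 10 | 16 | 17   WAW R4: wait I2 write@8
  I4 | 18 | 19 | 25 | 26   struct: MUL busy until I3 writes@17
  I5 | 19 | 27 | 28 | 29   RAW R5: wait I4 write@26
  I6 | 27 | 28 | 34 | 35   struct: MUL busy until I4 writes@26
  I7 | 36 | 37 | 43 | 44   struct: MUL busy until I6 writes@35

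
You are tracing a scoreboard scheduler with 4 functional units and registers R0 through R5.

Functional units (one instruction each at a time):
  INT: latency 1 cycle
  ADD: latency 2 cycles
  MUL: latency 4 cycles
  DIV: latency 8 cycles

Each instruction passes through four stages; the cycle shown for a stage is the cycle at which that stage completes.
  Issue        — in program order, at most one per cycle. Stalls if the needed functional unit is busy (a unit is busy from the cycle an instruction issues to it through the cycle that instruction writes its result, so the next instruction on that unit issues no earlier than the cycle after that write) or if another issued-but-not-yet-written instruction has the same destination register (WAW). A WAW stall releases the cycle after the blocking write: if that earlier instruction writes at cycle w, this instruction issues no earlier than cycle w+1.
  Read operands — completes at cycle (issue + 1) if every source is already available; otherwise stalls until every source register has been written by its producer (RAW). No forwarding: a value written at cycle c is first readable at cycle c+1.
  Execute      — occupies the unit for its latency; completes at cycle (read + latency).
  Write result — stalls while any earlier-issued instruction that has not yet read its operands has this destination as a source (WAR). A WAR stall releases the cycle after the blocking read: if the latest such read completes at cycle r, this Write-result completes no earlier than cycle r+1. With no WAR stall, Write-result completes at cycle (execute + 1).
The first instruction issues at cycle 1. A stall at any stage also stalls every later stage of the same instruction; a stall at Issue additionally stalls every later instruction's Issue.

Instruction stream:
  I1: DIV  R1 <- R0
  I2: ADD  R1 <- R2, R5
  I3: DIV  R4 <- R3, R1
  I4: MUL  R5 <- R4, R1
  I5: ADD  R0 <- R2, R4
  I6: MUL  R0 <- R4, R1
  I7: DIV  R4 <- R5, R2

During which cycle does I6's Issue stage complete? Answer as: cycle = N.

cycle = 33

  I1 | 1 | 2 | 10 | 11
  I2 | 12 | 13 | 15 | 16   WAW R1: wait I1 write@11
  I3 | 13 | 17 | 25 | 26   RAW R1: wait I2 write@16
  I4 | 14 | 27 | 31 | 32   RAW R4: wait I3 write@26
  I5 | 17 | 27 | 29 | 30   struct: ADD busy until I2 writes@16 · RAW R4: wait I3 write@26
  I6 | 33 | 34 | 38 | 39   struct: MUL busy until I4 writes@32
  I7 | 34 | 35 | 43 | 44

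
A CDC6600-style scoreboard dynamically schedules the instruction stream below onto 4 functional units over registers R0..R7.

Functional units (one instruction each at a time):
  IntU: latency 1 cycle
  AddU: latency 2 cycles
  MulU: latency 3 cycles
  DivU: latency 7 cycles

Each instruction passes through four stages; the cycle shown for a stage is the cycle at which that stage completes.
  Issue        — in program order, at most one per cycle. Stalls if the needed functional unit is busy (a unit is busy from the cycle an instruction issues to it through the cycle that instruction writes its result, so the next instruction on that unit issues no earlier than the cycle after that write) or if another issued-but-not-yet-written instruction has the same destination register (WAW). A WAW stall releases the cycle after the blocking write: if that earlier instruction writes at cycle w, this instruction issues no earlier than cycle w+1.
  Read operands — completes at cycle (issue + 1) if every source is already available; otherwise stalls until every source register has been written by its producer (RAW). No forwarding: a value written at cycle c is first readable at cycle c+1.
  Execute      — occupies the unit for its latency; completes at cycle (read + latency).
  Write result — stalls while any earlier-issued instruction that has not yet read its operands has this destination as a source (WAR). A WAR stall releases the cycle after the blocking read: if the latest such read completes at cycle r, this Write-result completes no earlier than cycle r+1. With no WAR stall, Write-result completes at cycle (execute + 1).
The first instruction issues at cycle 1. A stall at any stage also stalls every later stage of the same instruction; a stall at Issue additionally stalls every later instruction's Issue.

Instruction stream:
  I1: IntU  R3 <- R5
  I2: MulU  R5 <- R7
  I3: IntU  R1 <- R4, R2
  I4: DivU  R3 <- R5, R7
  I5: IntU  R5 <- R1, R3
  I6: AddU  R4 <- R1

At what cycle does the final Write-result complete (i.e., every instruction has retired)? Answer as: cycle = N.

cycle = 19

t=1  I1 dispatched to IntU
t=2  I1 operands ready, I2 dispatched to MulU
t=3  I1 complete, I2 operands ready
t=4  R3←I1
t=5  I3 dispatched to IntU
t=6  I2 complete, I3 operands ready, I4 dispatched to DivU
t=7  R5←I2, I3 complete
t=8  R1←I3, I4 operands ready
t=9  I5 dispatched to IntU
t=10  I6 dispatched to AddU
t=11  I6 operands ready
t=13  I6 complete
t=14  R4←I6
t=15  I4 complete
t=16  R3←I4
t=17  I5 operands ready
t=18  I5 complete
t=19  R5←I5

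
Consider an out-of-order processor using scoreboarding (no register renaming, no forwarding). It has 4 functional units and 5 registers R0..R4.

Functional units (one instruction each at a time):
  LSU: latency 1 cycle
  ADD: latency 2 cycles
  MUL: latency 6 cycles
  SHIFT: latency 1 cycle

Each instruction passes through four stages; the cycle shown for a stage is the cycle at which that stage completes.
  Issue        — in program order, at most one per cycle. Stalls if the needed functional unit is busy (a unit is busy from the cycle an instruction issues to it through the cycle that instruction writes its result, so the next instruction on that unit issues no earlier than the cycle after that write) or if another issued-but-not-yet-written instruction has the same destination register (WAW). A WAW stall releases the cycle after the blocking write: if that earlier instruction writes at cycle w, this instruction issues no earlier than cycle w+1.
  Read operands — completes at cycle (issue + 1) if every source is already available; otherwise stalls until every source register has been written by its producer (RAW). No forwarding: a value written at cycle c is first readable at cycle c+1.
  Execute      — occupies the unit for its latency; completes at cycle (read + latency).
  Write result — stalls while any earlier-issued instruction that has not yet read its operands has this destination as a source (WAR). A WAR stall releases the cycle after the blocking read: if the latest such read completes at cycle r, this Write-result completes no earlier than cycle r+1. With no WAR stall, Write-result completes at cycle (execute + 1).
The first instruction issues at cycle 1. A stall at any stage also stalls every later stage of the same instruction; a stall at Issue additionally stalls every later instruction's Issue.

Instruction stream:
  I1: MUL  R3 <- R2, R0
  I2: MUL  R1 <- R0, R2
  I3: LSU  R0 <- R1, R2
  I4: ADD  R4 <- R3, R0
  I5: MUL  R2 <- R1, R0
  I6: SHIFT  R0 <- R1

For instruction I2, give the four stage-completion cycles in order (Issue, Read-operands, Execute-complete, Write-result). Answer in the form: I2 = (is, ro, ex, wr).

I2 = (10, 11, 17, 18)

t=1  issue I1 (MUL)
t=2  I1 read-ops
t=8  I1 finished on MUL
t=9  I1→R3
t=10  issue I2 (MUL)
t=11  I2 read-ops, issue I3 (LSU)
t=12  issue I4 (ADD)
t=17  I2 finished on MUL
t=18  I2→R1
t=19  I3 read-ops, issue I5 (MUL)
t=20  I3 finished on LSU
t=21  I3→R0
t=22  I4 read-ops, I5 read-ops, issue I6 (SHIFT)
t=23  I6 read-ops
t=24  I4 finished on ADD, I6 finished on SHIFT
t=25  I4→R4, I6→R0
t=28  I5 finished on MUL
t=29  I5→R2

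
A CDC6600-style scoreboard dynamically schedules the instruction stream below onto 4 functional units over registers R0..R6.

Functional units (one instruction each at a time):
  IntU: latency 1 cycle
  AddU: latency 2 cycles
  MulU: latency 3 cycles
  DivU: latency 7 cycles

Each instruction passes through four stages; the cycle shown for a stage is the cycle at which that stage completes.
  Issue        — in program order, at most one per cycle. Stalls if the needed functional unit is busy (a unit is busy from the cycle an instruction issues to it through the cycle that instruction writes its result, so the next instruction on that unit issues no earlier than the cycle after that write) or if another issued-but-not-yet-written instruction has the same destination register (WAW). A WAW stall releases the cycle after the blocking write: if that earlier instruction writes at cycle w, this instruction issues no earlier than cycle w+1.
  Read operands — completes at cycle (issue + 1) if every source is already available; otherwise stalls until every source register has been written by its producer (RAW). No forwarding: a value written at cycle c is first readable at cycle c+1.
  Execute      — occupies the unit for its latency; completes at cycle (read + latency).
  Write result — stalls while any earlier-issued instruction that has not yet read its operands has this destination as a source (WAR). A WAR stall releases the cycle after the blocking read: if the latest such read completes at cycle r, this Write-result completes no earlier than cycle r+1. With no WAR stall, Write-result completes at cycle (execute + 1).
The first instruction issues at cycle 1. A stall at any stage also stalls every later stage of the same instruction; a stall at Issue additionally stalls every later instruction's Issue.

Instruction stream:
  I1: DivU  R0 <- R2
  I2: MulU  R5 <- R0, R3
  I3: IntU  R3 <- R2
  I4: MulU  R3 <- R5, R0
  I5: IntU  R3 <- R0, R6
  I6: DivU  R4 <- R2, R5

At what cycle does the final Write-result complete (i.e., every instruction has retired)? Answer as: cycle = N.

  I1 | 1 | 2 | 9 | 10
  I2 | 2 | 11 | 14 | 15   RAW R0: wait I1 write@10
  I3 | 3 | 4 | 5 | 12   WAR R3: wait I2 read@11
  I4 | 16 | 17 | 20 | 21   struct: MulU busy until I2 writes@15
  I5 | 22 | 23 | 24 | 25   WAW R3: wait I4 write@21
  I6 | 23 | 24 | 31 | 32

cycle = 32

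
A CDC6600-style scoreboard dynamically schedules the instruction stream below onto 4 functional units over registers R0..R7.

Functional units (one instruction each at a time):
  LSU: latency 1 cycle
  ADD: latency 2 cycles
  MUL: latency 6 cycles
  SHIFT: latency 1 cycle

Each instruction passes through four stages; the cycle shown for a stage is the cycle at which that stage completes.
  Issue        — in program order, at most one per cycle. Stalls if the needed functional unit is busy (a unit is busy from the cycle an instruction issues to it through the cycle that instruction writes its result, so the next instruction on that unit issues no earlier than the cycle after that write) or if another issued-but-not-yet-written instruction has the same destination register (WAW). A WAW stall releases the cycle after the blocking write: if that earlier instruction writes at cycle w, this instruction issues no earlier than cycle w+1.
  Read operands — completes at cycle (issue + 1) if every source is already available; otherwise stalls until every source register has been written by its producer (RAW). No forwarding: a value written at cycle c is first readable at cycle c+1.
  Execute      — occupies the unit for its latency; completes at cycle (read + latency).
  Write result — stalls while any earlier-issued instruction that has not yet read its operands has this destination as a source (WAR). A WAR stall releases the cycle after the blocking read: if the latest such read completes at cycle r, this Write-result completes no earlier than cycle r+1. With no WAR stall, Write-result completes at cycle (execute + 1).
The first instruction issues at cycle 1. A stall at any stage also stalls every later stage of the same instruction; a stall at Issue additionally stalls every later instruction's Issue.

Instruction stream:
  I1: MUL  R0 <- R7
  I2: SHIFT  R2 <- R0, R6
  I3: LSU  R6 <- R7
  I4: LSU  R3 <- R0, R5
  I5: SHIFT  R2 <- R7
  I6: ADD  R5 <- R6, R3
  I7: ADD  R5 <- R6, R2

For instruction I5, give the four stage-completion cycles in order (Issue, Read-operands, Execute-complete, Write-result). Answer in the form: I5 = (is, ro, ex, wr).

I5 = (13, 14, 15, 16)

c1: I1→MUL
c2: I1 RO, I2→SHIFT
c3: I3→LSU
c4: I3 RO
c5: I3 EX
c8: I1 EX
c9: I1 WR R0
c10: I2 RO
c11: I2 EX, I3 WR R6
c12: I2 WR R2, I4→LSU
c13: I4 RO, I5→SHIFT
c14: I4 EX, I5 RO, I6→ADD
c15: I4 WR R3, I5 EX
c16: I5 WR R2, I6 RO
c18: I6 EX
c19: I6 WR R5
c20: I7→ADD
c21: I7 RO
c23: I7 EX
c24: I7 WR R5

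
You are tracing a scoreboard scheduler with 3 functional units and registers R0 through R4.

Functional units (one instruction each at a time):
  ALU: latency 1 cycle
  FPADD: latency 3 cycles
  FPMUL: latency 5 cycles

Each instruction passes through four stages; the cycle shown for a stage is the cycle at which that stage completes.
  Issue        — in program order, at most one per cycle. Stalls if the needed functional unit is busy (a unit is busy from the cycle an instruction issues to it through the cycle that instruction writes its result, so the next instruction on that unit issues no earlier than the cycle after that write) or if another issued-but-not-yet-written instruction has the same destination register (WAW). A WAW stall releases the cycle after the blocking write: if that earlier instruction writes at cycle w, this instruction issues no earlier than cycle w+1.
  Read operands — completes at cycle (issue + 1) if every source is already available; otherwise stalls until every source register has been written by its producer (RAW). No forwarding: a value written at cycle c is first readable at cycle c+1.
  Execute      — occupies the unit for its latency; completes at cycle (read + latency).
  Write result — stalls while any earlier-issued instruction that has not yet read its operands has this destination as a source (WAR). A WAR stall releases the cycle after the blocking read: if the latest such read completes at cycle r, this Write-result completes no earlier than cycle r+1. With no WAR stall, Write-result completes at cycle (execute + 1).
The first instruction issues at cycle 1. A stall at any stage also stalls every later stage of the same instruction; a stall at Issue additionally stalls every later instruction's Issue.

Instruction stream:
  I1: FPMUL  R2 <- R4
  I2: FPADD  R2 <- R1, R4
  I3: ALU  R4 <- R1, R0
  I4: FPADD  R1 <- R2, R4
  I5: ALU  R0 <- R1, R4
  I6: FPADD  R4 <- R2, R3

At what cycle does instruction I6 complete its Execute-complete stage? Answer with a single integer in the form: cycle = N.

  I1 | 1 | 2 | 7 | 8
  I2 | 9 | 10 | 13 | 14   WAW R2: wait I1 write@8
  I3 | 10 | 11 | 12 | 13
  I4 | 15 | 16 | 19 | 20   struct: FPADD busy until I2 writes@14
  I5 | 16 | 21 | 22 | 23   RAW R1: wait I4 write@20
  I6 | 21 | 22 | 25 | 26   struct: FPADD busy until I4 writes@20

cycle = 25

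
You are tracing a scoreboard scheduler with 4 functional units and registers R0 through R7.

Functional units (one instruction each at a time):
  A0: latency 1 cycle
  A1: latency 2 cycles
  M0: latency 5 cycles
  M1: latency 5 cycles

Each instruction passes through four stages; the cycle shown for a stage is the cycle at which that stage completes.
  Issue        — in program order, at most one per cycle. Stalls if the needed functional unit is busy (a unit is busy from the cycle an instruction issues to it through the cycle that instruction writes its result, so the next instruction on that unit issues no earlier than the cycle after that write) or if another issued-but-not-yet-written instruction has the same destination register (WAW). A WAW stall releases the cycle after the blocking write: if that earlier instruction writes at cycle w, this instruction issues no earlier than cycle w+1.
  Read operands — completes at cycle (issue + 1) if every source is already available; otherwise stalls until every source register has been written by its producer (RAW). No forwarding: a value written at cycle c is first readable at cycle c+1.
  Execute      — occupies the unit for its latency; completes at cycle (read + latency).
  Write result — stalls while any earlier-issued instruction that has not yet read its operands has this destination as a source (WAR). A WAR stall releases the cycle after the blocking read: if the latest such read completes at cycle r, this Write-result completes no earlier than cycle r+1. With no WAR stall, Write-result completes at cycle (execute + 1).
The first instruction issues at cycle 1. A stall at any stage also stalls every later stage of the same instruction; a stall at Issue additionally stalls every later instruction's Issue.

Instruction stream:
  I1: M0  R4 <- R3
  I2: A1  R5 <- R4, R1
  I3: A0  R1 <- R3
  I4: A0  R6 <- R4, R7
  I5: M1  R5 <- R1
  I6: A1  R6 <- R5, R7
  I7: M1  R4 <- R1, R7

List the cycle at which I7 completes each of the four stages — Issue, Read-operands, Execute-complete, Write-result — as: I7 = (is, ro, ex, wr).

I7 = (21, 22, 27, 28)

c1: I1 issues→M0
c2: I1 reads, I2 issues→A1
c3: I3 issues→A0
c4: I3 reads
c5: I3 exec-done
c7: I1 exec-done
c8: I1 writes R4
c9: I2 reads
c10: I3 writes R1
c11: I2 exec-done, I4 issues→A0
c12: I2 writes R5, I4 reads
c13: I4 exec-done, I5 issues→M1
c14: I4 writes R6, I5 reads
c15: I6 issues→A1
c19: I5 exec-done
c20: I5 writes R5
c21: I6 reads, I7 issues→M1
c22: I7 reads
c23: I6 exec-done
c24: I6 writes R6
c27: I7 exec-done
c28: I7 writes R4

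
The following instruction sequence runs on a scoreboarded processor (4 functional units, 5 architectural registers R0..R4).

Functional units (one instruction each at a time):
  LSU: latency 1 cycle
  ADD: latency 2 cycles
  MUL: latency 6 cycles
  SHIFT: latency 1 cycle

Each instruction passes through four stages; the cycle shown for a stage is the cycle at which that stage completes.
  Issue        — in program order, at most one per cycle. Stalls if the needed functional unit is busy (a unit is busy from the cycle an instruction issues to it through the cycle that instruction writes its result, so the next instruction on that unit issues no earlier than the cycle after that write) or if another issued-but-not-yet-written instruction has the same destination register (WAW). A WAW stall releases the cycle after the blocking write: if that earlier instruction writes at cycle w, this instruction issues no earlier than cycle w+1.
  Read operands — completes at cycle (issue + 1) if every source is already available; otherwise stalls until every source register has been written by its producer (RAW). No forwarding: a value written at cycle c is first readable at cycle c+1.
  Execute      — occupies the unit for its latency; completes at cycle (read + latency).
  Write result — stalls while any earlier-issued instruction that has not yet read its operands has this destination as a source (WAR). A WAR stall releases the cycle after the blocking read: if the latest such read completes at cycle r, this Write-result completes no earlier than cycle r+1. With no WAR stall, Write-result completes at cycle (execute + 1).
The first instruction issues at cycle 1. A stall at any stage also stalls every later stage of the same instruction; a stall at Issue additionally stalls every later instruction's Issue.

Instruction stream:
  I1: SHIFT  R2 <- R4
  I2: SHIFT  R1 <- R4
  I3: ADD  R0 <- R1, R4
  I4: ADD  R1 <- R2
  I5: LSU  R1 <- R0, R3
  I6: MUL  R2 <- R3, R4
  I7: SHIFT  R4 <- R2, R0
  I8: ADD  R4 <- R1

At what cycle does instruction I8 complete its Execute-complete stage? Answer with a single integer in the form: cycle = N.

cycle = 34

t=1  I1 dispatched to SHIFT
t=2  I1 operands ready
t=3  I1 complete
t=4  R2←I1
t=5  I2 dispatched to SHIFT
t=6  I2 operands ready, I3 dispatched to ADD
t=7  I2 complete
t=8  R1←I2
t=9  I3 operands ready
t=11  I3 complete
t=12  R0←I3
t=13  I4 dispatched to ADD
t=14  I4 operands ready
t=16  I4 complete
t=17  R1←I4
t=18  I5 dispatched to LSU
t=19  I5 operands ready, I6 dispatched to MUL
t=20  I5 complete, I6 operands ready, I7 dispatched to SHIFT
t=21  R1←I5
t=26  I6 complete
t=27  R2←I6
t=28  I7 operands ready
t=29  I7 complete
t=30  R4←I7
t=31  I8 dispatched to ADD
t=32  I8 operands ready
t=34  I8 complete
t=35  R4←I8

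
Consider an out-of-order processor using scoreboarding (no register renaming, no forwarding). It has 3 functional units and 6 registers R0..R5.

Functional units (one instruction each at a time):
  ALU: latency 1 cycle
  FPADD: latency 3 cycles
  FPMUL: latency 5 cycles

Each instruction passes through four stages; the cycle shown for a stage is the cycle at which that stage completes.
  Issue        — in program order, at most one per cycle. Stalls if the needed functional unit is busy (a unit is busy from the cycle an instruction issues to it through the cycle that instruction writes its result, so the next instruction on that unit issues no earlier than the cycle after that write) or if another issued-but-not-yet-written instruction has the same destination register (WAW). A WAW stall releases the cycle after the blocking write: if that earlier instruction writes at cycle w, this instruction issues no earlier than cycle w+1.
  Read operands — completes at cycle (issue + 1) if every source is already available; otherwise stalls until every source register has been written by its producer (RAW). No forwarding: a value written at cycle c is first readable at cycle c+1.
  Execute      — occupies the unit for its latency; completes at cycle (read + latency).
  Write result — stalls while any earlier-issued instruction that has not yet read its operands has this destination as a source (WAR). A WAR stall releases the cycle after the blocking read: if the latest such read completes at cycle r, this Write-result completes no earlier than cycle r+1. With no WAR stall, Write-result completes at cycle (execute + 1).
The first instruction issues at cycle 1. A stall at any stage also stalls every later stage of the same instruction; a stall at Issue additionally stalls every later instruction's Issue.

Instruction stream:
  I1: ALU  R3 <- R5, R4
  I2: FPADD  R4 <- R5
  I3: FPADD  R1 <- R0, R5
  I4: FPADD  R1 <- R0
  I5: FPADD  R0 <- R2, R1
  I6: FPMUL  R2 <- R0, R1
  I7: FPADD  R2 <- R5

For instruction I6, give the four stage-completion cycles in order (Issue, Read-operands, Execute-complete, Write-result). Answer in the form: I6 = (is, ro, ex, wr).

I6 = (21, 26, 31, 32)

t=1  issue I1 (ALU)
t=2  I1 read-ops, issue I2 (FPADD)
t=3  I1 finished on ALU, I2 read-ops
t=4  I1→R3
t=6  I2 finished on FPADD
t=7  I2→R4
t=8  issue I3 (FPADD)
t=9  I3 read-ops
t=12  I3 finished on FPADD
t=13  I3→R1
t=14  issue I4 (FPADD)
t=15  I4 read-ops
t=18  I4 finished on FPADD
t=19  I4→R1
t=20  issue I5 (FPADD)
t=21  I5 read-ops, issue I6 (FPMUL)
t=24  I5 finished on FPADD
t=25  I5→R0
t=26  I6 read-ops
t=31  I6 finished on FPMUL
t=32  I6→R2
t=33  issue I7 (FPADD)
t=34  I7 read-ops
t=37  I7 finished on FPADD
t=38  I7→R2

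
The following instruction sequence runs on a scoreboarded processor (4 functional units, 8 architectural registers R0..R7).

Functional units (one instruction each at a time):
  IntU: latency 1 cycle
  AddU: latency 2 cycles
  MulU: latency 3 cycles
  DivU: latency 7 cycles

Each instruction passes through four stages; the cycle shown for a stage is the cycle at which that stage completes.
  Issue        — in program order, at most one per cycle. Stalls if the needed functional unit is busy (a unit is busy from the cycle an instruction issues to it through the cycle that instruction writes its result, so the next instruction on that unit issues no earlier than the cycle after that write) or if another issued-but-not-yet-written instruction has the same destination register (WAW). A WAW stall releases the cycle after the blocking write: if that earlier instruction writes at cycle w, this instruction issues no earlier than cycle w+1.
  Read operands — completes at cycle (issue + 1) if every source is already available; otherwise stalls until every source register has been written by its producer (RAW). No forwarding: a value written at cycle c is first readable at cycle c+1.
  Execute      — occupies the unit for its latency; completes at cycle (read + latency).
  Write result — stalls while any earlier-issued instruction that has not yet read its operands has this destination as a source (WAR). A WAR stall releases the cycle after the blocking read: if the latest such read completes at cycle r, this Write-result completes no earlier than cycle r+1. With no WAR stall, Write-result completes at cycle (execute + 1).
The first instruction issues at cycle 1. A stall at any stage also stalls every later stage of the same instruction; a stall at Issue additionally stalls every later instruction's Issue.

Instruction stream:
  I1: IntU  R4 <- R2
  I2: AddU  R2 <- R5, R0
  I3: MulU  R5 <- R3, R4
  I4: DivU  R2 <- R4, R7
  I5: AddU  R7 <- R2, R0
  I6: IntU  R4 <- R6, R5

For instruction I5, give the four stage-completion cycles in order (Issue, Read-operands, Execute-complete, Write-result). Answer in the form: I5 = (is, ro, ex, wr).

I5 = (8, 17, 19, 20)

[I1] 1/2/3/4
[I2] 2/3/5/6
[I3] 3/5/8/9  (RAW R4: wait I1 write@4)
[I4] 7/8/15/16  (WAW R2: wait I2 write@6)
[I5] 8/17/19/20  (RAW R2: wait I4 write@16)
[I6] 9/10/11/12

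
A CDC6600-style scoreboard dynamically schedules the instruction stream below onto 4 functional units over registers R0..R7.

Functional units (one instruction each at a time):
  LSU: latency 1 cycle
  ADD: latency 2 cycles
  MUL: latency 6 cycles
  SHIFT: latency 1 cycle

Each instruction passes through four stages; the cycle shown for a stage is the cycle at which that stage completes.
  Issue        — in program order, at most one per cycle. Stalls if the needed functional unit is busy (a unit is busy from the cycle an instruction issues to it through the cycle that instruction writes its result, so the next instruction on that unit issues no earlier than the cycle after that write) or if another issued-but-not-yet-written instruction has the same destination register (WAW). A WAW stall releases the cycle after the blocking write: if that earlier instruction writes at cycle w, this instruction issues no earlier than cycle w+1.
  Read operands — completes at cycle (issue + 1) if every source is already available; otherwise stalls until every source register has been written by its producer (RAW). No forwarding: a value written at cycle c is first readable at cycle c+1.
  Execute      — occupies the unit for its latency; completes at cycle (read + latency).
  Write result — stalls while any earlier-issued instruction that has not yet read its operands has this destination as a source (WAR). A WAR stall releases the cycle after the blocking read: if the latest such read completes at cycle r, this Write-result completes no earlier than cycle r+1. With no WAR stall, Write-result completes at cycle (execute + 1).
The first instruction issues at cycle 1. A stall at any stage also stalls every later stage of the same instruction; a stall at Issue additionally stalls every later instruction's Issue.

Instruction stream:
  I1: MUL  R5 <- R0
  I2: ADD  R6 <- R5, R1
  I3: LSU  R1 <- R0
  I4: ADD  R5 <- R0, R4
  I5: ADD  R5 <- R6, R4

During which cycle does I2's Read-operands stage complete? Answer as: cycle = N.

cycle = 10

1) issue 1, read 2, done 8, write 9
2) issue 2, read 10, done 12, write 13  <RAW R5: wait I1 write@9>
3) issue 3, read 4, done 5, write 11  <WAR R1: wait I2 read@10>
4) issue 14, read 15, done 17, write 18  <struct: ADD busy until I2 writes@13>
5) issue 19, read 20, done 22, write 23  <struct: ADD busy until I4 writes@18>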